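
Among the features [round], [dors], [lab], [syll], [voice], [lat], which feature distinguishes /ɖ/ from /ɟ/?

/ɖ/ is the voiced retroflex stop and /ɟ/ is the voiced palatal stop. Both are [−round], [−labial], [−syllabic], [+voice], [−lateral]. /ɖ/ is [−dorsal] while /ɟ/ is [+dorsal], so the distinguishing feature is [dorsal].

[dorsal]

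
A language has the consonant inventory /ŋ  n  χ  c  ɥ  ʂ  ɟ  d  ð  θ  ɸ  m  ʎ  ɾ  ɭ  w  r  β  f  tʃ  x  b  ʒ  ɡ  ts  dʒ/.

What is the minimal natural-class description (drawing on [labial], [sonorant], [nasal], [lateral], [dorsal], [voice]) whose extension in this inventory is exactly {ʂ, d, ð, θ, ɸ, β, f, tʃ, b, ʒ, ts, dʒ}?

/ʂ, d, ð, θ, ɸ, β, f, tʃ, b, ʒ, ts, dʒ/ are all [-sonorant], [-dorsal], and no other segment in the inventory matches both values. Dropping any one of them over-generates: [-dorsal] alone would also admit /n, m, ɾ, ɭ, …/; [-sonorant] alone would also admit /χ, c, ɟ, x, …/. No other single listed feature picks out exactly this set either, so fewer than two features will not do.

[-sonorant, -dorsal]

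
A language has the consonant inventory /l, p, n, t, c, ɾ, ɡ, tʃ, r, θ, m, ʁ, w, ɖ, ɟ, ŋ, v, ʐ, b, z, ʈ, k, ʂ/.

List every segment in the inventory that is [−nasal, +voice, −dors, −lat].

Eliminate segments failing any feature: /l/ is [+lateral]; /p, t, c, tʃ, θ, ʈ, k, ʂ/ are [−voice]; /n, m, ŋ/ are [+nasal]; /ɡ, ʁ, w, ɟ/ are [+dorsal]. The remaining /ɾ, r, ɖ, v, ʐ, b, z/ satisfy [−nasal], [+voice], [−dorsal], [−lateral].

ɾ, r, ɖ, v, ʐ, b, z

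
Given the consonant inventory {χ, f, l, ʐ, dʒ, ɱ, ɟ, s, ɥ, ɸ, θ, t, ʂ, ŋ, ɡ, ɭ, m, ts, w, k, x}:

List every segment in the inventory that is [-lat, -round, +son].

Checking each segment against [-lateral], [-round], [+sonorant]: /ɱ/ (labiodental nasal), /ŋ/ (velar nasal), /m/ (bilabial nasal) satisfy every feature; every other segment in the inventory fails at least one.

ɱ, ŋ, m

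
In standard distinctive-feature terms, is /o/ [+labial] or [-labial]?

As the mid back rounded tense vowel, /o/ is [+labial].

[+labial]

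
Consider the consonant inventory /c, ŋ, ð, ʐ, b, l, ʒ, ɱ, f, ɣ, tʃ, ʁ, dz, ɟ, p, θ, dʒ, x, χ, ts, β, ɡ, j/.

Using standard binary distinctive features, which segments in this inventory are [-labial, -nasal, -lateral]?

c, ð, ʐ, ʒ, ɣ, tʃ, ʁ, dz, ɟ, θ, dʒ, x, χ, ts, ɡ, j

Eliminate segments failing any feature: /ŋ/ is [+nasal]; /b, ɱ, f, p, β/ are [+labial]; /l/ is [+lateral]. The remaining /c, ð, ʐ, ʒ, ɣ, tʃ, ʁ, dz, ɟ, θ, dʒ, x, χ, ts, ɡ, j/ satisfy [-labial], [-nasal], [-lateral].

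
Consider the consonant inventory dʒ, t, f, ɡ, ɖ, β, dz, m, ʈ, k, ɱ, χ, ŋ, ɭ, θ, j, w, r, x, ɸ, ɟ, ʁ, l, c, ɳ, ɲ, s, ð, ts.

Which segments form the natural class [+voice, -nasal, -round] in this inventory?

Eliminate segments failing any feature: /t, f, ʈ, k, χ, θ, x, ɸ, c, s, ts/ are [-voice]; /m, ɱ, ŋ, ɳ, ɲ/ are [+nasal]; /w/ is [+round]. The remaining /dʒ, ɡ, ɖ, β, dz, ɭ, j, r, ɟ, ʁ, l, ð/ satisfy [+voice], [-nasal], [-round].

dʒ, ɡ, ɖ, β, dz, ɭ, j, r, ɟ, ʁ, l, ð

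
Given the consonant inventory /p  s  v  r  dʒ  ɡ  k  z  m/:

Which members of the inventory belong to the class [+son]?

r, m

The feature [sonorant] marks segments produced without turbulent airflow (nasals, liquids, glides, vowels). In this inventory /r, m/ have that property, so they are [+sonorant]; /p, s, v, dʒ, ɡ, k, z/ are [−sonorant].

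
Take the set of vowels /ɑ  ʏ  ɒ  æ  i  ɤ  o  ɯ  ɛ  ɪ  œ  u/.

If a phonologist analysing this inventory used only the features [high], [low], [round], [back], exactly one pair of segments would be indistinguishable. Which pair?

On the given features, /i/ and /ɪ/ have an identical profile: [+high], [−low], [−round], [−back]. No other two segments in the inventory coincide on all 4 features. (They do differ in [tense], which is not among the given features.)

i, ɪ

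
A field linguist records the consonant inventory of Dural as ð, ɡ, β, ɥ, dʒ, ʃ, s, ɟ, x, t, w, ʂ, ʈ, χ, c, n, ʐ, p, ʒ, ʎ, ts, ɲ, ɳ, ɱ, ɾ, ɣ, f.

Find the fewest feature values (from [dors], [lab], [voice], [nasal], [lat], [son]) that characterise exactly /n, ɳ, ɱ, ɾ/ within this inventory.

[+son, -dors]

Every target segment is [+sonorant], [-dorsal]; each remaining inventory member fails at least one of these. Each conjunct is needed — [-dorsal] alone would also admit /ð, β, dʒ, ʃ, …/; [+sonorant] alone would also admit /ɥ, w, ʎ, ɲ/ — and no other single listed feature has exactly this extension, so two is the minimum.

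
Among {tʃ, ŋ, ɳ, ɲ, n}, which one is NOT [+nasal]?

/ɳ, ɲ, n, ŋ/ are all [+nasal]; /tʃ/ (voiceless postalveolar affricate) is [−nasal].

tʃ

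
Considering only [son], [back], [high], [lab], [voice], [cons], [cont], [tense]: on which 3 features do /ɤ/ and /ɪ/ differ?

[high], [back], [tense]

/ɤ/ (mid back unrounded tense vowel) and /ɪ/ (high front unrounded lax vowel) agree on [+sonorant], [−labial], [+voice], [−consonantal], [+continuant]. They differ on [high] (/ɤ/ [−], /ɪ/ [+]), [back] (/ɤ/ [+], /ɪ/ [−]), [tense] (/ɤ/ [+], /ɪ/ [−]).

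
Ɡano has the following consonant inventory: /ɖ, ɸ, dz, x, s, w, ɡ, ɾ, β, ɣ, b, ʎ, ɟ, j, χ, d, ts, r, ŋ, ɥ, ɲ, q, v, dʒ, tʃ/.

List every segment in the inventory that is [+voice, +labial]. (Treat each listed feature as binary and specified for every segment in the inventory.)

Checking each segment against [+voice], [+labial]: /w/ (labial-velar glide), /β/ (voiced bilabial fricative), /b/ (voiced bilabial stop), /ɥ/ (labial-palatal glide), /v/ (voiced labiodental fricative) satisfy every feature; every other segment in the inventory fails at least one.

w, β, b, ɥ, v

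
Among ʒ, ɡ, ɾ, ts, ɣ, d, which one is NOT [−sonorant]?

ɾ

/ɾ/ is the alveolar tap, which is [+sonorant]; the rest — /ɣ, ts, d, ɡ, ʒ/ — are [−sonorant].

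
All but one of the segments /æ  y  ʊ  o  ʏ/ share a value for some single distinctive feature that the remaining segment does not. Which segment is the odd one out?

The remaining segments after removing /æ/ share [+round]; /æ/ (low front unrounded vowel) is [−round]. For every other candidate removal, the leftover set fails to share any single feature value that the removed segment lacks.

æ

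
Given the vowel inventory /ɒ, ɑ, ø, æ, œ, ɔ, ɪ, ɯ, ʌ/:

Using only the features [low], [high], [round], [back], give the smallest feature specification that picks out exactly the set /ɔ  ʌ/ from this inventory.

Every target segment is [-high], [-low], [+back]; each remaining inventory member fails at least one of these. Each conjunct is needed — [-low, +back] alone would also admit /ɯ/; [-high, +back] alone would also admit /ɒ, ɑ/; [-high, -low] alone would also admit /ø, œ/ — and no other combination of two listed features has exactly this extension, so three is the minimum.

[-high, -low, +back]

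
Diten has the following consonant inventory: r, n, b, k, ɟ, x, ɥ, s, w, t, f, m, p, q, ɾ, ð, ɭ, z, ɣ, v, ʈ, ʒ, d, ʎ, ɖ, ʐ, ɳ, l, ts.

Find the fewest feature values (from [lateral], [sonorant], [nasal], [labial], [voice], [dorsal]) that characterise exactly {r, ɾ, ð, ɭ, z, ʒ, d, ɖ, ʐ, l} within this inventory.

The class [+voice], [−nasal], [−labial], [−dorsal] has exactly /r, ɾ, ð, ɭ, z, ʒ, d, ɖ, ʐ, l/ as its extension in this inventory. No smaller conjunction from the listed features achieves this: [−nasal, −labial, −dorsal] alone would also admit /s, t, ʈ, ts/; [+voice, −labial, −dorsal] alone would also admit /n, ɳ/; [+voice, −nasal, −dorsal] alone would also admit /b, v/; [+voice, −nasal, −labial] alone would also admit /ɟ, ɣ, ʎ/; and checking the remaining three-feature bundles turns up none with this extension.

[+voice, −nasal, −labial, −dorsal]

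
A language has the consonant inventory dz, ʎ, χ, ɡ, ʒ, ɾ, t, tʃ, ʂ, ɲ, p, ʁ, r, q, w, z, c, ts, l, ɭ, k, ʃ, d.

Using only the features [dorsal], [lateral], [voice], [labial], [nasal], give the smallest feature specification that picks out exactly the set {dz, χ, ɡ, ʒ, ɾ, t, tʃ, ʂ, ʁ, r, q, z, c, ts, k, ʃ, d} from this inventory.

[−nasal, −lateral, −labial]

The class [−nasal], [−lateral], [−labial] has exactly /dz, χ, ɡ, ʒ, ɾ, t, tʃ, ʂ, ʁ, r, q, z, c, ts, k, ʃ, d/ as its extension in this inventory. No smaller conjunction from the listed features achieves this: [−lateral, −labial] alone would also admit /ɲ/; [−nasal, −labial] alone would also admit /ʎ, l, ɭ/; [−nasal, −lateral] alone would also admit /p, w/; and checking the remaining two-feature bundles turns up none with this extension.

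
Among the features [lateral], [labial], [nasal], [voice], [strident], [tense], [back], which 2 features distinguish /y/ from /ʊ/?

[back], [tense]

The two segments share [−lateral], [+labial], [−nasal], [+voice], [−strident]. The only features from the list on which they differ: /y/ is [−back] while /ʊ/ is [+back]; /y/ is [+tense] while /ʊ/ is [−tense].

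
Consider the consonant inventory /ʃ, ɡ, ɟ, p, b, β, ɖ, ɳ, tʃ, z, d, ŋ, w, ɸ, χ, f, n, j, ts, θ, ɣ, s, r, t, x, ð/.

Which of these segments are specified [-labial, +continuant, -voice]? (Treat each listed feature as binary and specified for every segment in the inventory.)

The [-labial] segments are /ʃ, ɡ, ɟ, ɖ, ɳ, tʃ, z, d, ŋ, χ, n, j, ts, θ, ɣ, s, r, t, x, ð/.
Intersecting with [+continuant] gives /ʃ, z, χ, j, θ, ɣ, s, r, x, ð/.
Within that set, [-voice] leaves /ʃ, χ, θ, s, x/.

ʃ, χ, θ, s, x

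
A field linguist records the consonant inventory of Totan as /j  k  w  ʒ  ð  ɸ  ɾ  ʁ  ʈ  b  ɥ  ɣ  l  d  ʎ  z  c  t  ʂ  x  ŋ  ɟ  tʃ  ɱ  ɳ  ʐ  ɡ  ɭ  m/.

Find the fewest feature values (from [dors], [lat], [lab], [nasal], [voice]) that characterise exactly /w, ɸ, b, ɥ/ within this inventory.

[-nasal, +lab]

Every target segment is [-nasal], [+labial]; each remaining inventory member fails at least one of these. Each conjunct is needed — [+labial] alone would also admit /ɱ, m/; [-nasal] alone would also admit /j, k, ʒ, ð, …/ — and no other single listed feature has exactly this extension, so two is the minimum.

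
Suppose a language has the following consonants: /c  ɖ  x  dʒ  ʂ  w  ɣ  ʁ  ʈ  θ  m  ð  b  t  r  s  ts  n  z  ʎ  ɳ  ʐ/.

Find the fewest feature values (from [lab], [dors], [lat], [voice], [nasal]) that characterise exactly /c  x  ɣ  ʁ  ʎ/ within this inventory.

The class [-labial], [+dorsal] has exactly /c, x, ɣ, ʁ, ʎ/ as its extension in this inventory. No smaller conjunction from the listed features achieves this: [+dorsal] alone would also admit /w/; [-labial] alone would also admit /ɖ, dʒ, ʂ, ʈ, …/; and checking the remaining single features turns up none with this extension.

[-lab, +dors]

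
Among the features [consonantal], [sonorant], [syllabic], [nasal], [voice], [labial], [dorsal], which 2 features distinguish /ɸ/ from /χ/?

[labial], [dorsal]

/ɸ/ (voiceless bilabial fricative) and /χ/ (voiceless uvular fricative) agree on [+consonantal], [−sonorant], [−syllabic], [−nasal], [−voice]. They differ on [labial] (/ɸ/ [+], /χ/ [−]), [dorsal] (/ɸ/ [−], /χ/ [+]).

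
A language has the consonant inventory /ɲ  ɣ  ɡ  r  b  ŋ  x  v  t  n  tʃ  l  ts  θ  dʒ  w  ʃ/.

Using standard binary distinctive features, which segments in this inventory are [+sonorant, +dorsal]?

ɲ, ŋ, w

First, the [+sonorant] segments are /ɲ, r, ŋ, n, l, w/.
Among these, [+dorsal] leaves /ɲ, ŋ, w/.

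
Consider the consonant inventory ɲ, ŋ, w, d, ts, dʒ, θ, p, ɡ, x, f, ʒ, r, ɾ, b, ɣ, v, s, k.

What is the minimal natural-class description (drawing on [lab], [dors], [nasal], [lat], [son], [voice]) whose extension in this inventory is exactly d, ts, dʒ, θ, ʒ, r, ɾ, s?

Every target segment is [-labial], [-dorsal]; each remaining inventory member fails at least one of these. Each conjunct is needed — [-dorsal] alone would also admit /p, f, b, v/; [-labial] alone would also admit /ɲ, ŋ, ɡ, x, …/ — and no other single listed feature has exactly this extension, so two is the minimum.

[-lab, -dors]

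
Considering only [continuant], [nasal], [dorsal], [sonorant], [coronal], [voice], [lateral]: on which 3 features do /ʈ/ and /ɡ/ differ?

The two segments share [-continuant], [-nasal], [-sonorant], [-lateral]. The only features from the list on which they differ: /ʈ/ is [-voice] while /ɡ/ is [+voice]; /ʈ/ is [+coronal] while /ɡ/ is [-coronal]; /ʈ/ is [-dorsal] while /ɡ/ is [+dorsal].

[voice], [coronal], [dorsal]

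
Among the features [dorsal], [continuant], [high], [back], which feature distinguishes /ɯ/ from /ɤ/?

[high]

/ɯ/ is the high back unrounded vowel and /ɤ/ is the mid back unrounded tense vowel. Both are [+dorsal], [+continuant], [+back]. /ɯ/ is [+high] while /ɤ/ is [−high], so the distinguishing feature is [high].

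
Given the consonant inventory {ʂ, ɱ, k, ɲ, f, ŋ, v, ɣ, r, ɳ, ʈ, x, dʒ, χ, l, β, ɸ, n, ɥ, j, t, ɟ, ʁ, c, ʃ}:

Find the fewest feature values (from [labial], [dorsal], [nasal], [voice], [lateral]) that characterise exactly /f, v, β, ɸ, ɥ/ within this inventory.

The class [-nasal], [+labial] has exactly /f, v, β, ɸ, ɥ/ as its extension in this inventory. No smaller conjunction from the listed features achieves this: [+labial] alone would also admit /ɱ/; [-nasal] alone would also admit /ʂ, k, ɣ, r, …/; and checking the remaining single features turns up none with this extension.

[-nasal, +labial]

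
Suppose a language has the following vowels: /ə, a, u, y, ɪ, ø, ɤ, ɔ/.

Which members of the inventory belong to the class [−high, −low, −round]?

ə, ɤ

Eliminate segments failing any feature: /a/ is [+low]; /u, y, ɪ/ are [+high]; /ø, ɔ/ are [+round]. The remaining /ə, ɤ/ satisfy [−high], [−low], [−round].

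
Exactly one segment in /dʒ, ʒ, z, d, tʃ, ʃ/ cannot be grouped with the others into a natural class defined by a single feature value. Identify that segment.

/dʒ, ʒ, z, ʃ, tʃ/ are all [+strident], but /d/ (voiced alveolar stop) is [−strident]. No other single segment can be removed to leave a set sharing one feature value that the removed segment lacks, so /d/ is the odd one out.

d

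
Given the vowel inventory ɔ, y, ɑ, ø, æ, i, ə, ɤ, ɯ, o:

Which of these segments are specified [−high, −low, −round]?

ə, ɤ

First, the [−high] segments are /ɔ, ɑ, ø, æ, ə, ɤ, o/.
Then [−low] gives /ɔ, ø, ə, ɤ, o/.
Within that set, [−round] leaves /ə, ɤ/.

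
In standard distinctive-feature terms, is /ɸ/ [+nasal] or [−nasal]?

[−nasal]

As the voiceless bilabial fricative, /ɸ/ is [−nasal].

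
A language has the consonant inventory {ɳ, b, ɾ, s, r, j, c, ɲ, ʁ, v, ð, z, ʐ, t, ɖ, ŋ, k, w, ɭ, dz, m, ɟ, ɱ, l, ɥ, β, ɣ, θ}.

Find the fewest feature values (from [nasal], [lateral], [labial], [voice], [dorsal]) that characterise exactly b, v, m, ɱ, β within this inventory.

/b, v, m, ɱ, β/ are all [+labial], [-dorsal], and no other segment in the inventory matches both values. Dropping any one of them over-generates: [-dorsal] alone would also admit /ɳ, ɾ, s, r, …/; [+labial] alone would also admit /w, ɥ/. No other single listed feature picks out exactly this set either, so fewer than two features will not do.

[+labial, -dorsal]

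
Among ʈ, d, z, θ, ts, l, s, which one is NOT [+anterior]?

ʈ

Every segment except /ʈ/ is [+anterior]. /ʈ/ (voiceless retroflex stop) is [-anterior], so it is the exception.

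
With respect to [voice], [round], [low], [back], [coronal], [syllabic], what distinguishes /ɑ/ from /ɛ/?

/ɑ/ is the low back unrounded vowel and /ɛ/ is the mid front unrounded lax vowel. Both are [+voice], [−round], [−coronal], [+syllabic]. /ɑ/ is [+low] while /ɛ/ is [−low]; /ɑ/ is [+back] while /ɛ/ is [−back], so the distinguishing features are [low], [back].

[low], [back]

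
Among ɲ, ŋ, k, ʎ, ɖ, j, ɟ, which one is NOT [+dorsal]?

/ɖ/ is the voiced retroflex stop, which is [−dorsal]; the rest — /ʎ, j, ɟ, k, ŋ, ɲ/ — are [+dorsal].

ɖ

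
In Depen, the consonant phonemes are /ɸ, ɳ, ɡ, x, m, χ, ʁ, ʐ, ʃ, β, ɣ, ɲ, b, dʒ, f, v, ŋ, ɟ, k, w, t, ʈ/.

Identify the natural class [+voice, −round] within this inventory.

Eliminate segments failing any feature: /ɸ, x, χ, ʃ, f, k, t, ʈ/ are [−voice]; /w/ is [+round]. The remaining /ɳ, ɡ, m, ʁ, ʐ, β, ɣ, ɲ, b, dʒ, v, ŋ, ɟ/ satisfy [+voice], [−round].

ɳ, ɡ, m, ʁ, ʐ, β, ɣ, ɲ, b, dʒ, v, ŋ, ɟ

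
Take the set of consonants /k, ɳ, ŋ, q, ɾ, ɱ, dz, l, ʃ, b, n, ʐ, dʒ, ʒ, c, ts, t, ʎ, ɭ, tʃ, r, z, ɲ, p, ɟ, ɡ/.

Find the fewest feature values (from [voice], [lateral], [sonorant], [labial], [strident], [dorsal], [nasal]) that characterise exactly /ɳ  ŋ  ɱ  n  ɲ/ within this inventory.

The target set is precisely the extension of [+nasal] in this inventory.

[+nasal]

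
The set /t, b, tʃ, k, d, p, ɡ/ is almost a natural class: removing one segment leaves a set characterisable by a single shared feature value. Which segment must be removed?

/p, ɡ, d, k, b, t/ are all [-delayed release], but /tʃ/ (voiceless postalveolar affricate) is [+delayed release]. No other single segment can be removed to leave a set sharing one feature value that the removed segment lacks, so /tʃ/ is the odd one out.

tʃ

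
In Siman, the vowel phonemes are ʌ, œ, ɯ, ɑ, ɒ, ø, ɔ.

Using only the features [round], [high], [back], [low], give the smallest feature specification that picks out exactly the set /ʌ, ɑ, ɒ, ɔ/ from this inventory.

[-high, +back]

The class [-high], [+back] has exactly /ʌ, ɑ, ɒ, ɔ/ as its extension in this inventory. No smaller conjunction from the listed features achieves this: [+back] alone would also admit /ɯ/; [-high] alone would also admit /œ, ø/; and checking the remaining single features turns up none with this extension.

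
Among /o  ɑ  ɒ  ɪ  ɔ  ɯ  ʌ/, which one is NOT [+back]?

/ɪ/ is the high front unrounded lax vowel, which is [−back]; the rest — /ɔ, ɯ, ɑ, o, ɒ, ʌ/ — are [+back].

ɪ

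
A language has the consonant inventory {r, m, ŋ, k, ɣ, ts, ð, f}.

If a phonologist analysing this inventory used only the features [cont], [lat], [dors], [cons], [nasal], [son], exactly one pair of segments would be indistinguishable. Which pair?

On the given features, /ð/ and /f/ have an identical profile: [+continuant], [−lateral], [−dorsal], [+consonantal], [−nasal], [−sonorant]. No other two segments in the inventory coincide on all 6 features. (They do differ in [voice], [labial] and [coronal], which are not among the given features.)

ð, f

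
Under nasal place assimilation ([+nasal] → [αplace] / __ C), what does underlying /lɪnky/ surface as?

In /lɪnky/, the nasal /n/ precedes /k/, which is [+dorsal]. The nasal assimilates in place, becoming the [+dorsal] nasal /ŋ/. The surface form is [lɪŋky].

[lɪŋky]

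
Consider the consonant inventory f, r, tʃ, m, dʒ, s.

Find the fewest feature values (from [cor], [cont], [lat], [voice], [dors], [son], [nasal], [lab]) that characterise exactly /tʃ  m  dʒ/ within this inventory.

/tʃ, m, dʒ/ are exactly the [−continuant] segments in the inventory, so a single feature suffices.

[−cont]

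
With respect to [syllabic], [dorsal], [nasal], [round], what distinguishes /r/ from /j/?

[dorsal]

/r/ (alveolar trill) and /j/ (palatal glide) agree on [-syllabic], [-nasal], [-round]. They differ on [dorsal] (/r/ [-], /j/ [+]).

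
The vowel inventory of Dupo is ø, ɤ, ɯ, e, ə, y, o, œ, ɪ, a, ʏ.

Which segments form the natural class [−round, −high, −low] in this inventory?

Checking each segment against [−round], [−high], [−low]: /ɤ/ (mid back unrounded tense vowel), /e/ (mid front unrounded tense vowel), /ə/ (mid central vowel (schwa)) satisfy every feature; every other segment in the inventory fails at least one.

ɤ, e, ə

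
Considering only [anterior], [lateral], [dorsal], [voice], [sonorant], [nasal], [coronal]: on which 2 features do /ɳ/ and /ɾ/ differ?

The two segments share [-lateral], [-dorsal], [+voice], [+sonorant], [+coronal]. The only features from the list on which they differ: /ɳ/ is [+nasal] while /ɾ/ is [-nasal]; /ɳ/ is [-anterior] while /ɾ/ is [+anterior].

[nasal], [anterior]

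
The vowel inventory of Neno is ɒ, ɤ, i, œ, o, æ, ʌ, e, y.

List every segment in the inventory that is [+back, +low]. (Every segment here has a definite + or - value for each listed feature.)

ɒ

Eliminate segments failing any feature: /ɤ, o, ʌ/ are [-low]; /i, œ, æ, e, y/ are [-back]. The remaining /ɒ/ satisfy [+back], [+low].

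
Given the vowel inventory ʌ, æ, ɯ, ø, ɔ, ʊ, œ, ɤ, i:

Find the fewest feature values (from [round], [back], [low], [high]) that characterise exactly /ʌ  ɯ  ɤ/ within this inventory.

Every target segment is [+back], [-round]; each remaining inventory member fails at least one of these. Each conjunct is needed — [-round] alone would also admit /æ, i/; [+back] alone would also admit /ɔ, ʊ/ — and no other single listed feature has exactly this extension, so two is the minimum.

[+back, -round]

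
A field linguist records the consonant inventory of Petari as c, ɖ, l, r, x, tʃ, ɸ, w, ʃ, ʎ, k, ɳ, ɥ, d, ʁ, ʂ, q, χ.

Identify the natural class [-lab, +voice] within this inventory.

Eliminate segments failing any feature: /c, x, tʃ, ʃ, k, ʂ, q, χ/ are [-voice]; /ɸ, w, ɥ/ are [+labial]. The remaining /ɖ, l, r, ʎ, ɳ, d, ʁ/ satisfy [-labial], [+voice].

ɖ, l, r, ʎ, ɳ, d, ʁ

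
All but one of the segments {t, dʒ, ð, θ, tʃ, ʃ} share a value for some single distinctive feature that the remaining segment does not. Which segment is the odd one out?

[distributed] groups all but one: /dʒ, θ, tʃ, ʃ, ð/ share [+distributed] while /t/ (voiceless alveolar stop) alone is [-distributed]. Removing any other segment would not leave a single-feature class that excludes it.

t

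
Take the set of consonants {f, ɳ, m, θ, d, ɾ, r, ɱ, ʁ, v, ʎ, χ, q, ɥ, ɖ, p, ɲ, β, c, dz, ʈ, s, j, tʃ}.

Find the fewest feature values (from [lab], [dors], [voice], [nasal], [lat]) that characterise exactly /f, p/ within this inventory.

[-voice, +lab]

/f, p/ are all [-voice], [+labial], and no other segment in the inventory matches both values. Dropping any one of them over-generates: [+labial] alone would also admit /m, ɱ, v, ɥ, …/; [-voice] alone would also admit /θ, χ, q, c, …/. No other single listed feature picks out exactly this set either, so fewer than two features will not do.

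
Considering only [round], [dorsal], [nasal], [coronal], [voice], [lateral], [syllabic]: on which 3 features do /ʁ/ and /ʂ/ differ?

[voice], [coronal], [dorsal]

/ʁ/ (voiced uvular fricative) and /ʂ/ (voiceless retroflex fricative) agree on [−round], [−nasal], [−lateral], [−syllabic]. They differ on [voice] (/ʁ/ [+], /ʂ/ [−]), [coronal] (/ʁ/ [−], /ʂ/ [+]), [dorsal] (/ʁ/ [+], /ʂ/ [−]).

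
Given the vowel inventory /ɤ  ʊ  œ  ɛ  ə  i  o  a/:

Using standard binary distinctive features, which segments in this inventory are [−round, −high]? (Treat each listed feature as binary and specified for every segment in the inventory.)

Among the inventory, the [−round] segments are /ɤ, ɛ, ə, i, a/.
Of those, [−high] leaves /ɤ, ɛ, ə, a/.

ɤ, ɛ, ə, a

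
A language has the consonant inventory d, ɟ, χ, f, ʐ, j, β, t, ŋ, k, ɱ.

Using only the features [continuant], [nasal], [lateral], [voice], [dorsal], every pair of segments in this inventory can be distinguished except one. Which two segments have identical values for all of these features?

On the given features, /β/ and /ʐ/ have an identical profile: [+continuant], [-nasal], [-lateral], [+voice], [-dorsal]. No other two segments in the inventory coincide on all 5 features. (They do differ in [strident], [labial] and [coronal], which are not among the given features.)

β, ʐ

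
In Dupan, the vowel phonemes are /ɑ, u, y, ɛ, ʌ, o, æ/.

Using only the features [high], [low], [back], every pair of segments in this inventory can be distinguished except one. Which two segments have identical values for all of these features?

On the given features, /ʌ/ and /o/ have an identical profile: [−high], [−low], [+back]. No other two segments in the inventory coincide on all 3 features. (They do differ in [labial], [round] and [tense], which are not among the given features.)

ʌ, o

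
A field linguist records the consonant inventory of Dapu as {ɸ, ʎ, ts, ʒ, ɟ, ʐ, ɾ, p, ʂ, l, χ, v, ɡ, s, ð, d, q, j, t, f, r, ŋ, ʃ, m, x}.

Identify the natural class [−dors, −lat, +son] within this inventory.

The [−dorsal] segments are /ɸ, ts, ʒ, ʐ, ɾ, p, ʂ, l, v, s, ð, d, t, f, r, ʃ, m/.
Of those, [−lateral] gives /ɸ, ts, ʒ, ʐ, ɾ, p, ʂ, v, s, ð, d, t, f, r, ʃ, m/.
Among these, [+sonorant] leaves /ɾ, r, m/.

ɾ, r, m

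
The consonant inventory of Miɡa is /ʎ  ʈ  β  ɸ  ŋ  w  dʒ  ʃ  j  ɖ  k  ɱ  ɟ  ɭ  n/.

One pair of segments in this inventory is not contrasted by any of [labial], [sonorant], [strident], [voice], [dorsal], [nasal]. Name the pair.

ʎ, j

On the given features, /ʎ/ and /j/ have an identical profile: [-labial], [+sonorant], [-strident], [+voice], [+dorsal], [-nasal]. No other two segments in the inventory coincide on all 6 features. (They do differ in [lateral], which is not among the given features.)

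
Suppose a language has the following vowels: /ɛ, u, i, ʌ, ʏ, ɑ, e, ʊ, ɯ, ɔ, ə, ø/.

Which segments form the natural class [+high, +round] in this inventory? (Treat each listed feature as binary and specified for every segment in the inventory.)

u, ʏ, ʊ

First, the [+high] segments are /u, i, ʏ, ʊ, ɯ/.
Within that set, [+round] leaves /u, ʏ, ʊ/.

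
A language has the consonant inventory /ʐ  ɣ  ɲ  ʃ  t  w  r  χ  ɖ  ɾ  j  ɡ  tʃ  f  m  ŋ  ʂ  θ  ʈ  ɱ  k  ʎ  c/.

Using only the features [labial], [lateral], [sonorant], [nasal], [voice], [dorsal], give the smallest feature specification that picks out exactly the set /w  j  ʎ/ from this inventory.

[+sonorant, −nasal, +dorsal]

Every target segment is [+sonorant], [−nasal], [+dorsal]; each remaining inventory member fails at least one of these. Each conjunct is needed — [−nasal, +dorsal] alone would also admit /ɣ, χ, ɡ, k, …/; [+sonorant, +dorsal] alone would also admit /ɲ, ŋ/; [+sonorant, −nasal] alone would also admit /r, ɾ/ — and no other combination of two listed features has exactly this extension, so three is the minimum.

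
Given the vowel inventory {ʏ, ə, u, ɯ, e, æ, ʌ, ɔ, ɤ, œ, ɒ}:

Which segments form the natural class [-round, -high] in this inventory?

ə, e, æ, ʌ, ɤ

Eliminate segments failing any feature: /ʏ, u, ɔ, œ, ɒ/ are [+round]; /ɯ/ is [+high]. The remaining /ə, e, æ, ʌ, ɤ/ satisfy [-round], [-high].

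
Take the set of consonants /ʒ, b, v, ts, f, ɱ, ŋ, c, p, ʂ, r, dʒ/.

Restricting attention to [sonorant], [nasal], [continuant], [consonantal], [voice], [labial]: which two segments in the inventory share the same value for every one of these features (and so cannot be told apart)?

On the given features, /c/ and /ts/ have an identical profile: [-sonorant], [-nasal], [-continuant], [+consonantal], [-voice], [-labial]. No other two segments in the inventory coincide on all 6 features. (They do differ in [strident], [delayed release] and [dorsal], which are not among the given features.)

c, ts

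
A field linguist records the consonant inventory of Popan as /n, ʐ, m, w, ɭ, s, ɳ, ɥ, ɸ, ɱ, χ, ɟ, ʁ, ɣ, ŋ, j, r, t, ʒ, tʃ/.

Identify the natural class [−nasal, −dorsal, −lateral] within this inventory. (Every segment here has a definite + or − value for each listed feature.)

Checking each segment against [−nasal], [−dorsal], [−lateral]: /ʐ/ (voiced retroflex fricative), /s/ (voiceless alveolar fricative), /ɸ/ (voiceless bilabial fricative), /r/ (alveolar trill), /t/ (voiceless alveolar stop), /ʒ/ (voiced postalveolar fricative), among others, satisfy every feature; every other segment in the inventory fails at least one.

ʐ, s, ɸ, r, t, ʒ, tʃ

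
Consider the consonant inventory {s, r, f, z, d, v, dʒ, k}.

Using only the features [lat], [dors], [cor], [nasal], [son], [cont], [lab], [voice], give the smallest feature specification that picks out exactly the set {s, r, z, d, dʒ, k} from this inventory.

[−lab]

/s, r, z, d, dʒ, k/ are exactly the [−labial] segments in the inventory, so a single feature suffices.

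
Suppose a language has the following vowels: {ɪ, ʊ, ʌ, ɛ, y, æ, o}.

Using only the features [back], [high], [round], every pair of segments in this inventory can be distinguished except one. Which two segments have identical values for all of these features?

ɛ, æ

Both /ɛ/ and /æ/ are [−back], [−high], [−round]. Since the list omits [low] — which does distinguish the mid front unrounded lax vowel from the low front unrounded vowel — this pair collapses; all other pairs remain distinct.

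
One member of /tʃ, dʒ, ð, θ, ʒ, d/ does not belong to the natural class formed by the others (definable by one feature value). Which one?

d

/θ, dʒ, tʃ, ʒ, ð/ are all [+distributed], but /d/ (voiced alveolar stop) is [-distributed]. No other single segment can be removed to leave a set sharing one feature value that the removed segment lacks, so /d/ is the odd one out.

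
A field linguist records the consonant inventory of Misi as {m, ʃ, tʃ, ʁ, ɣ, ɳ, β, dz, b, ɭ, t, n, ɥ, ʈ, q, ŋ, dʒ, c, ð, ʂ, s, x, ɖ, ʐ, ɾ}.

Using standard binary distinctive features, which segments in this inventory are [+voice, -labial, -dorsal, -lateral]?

ɳ, dz, n, dʒ, ð, ɖ, ʐ, ɾ

Eliminate segments failing any feature: /m, β, b, ɥ/ are [+labial]; /ʃ, tʃ, t, ʈ, q, c, ʂ, s, x/ are [-voice]; /ʁ, ɣ, ŋ/ are [+dorsal]; /ɭ/ is [+lateral]. The remaining /ɳ, dz, n, dʒ, ð, ɖ, ʐ, ɾ/ satisfy [+voice], [-labial], [-dorsal], [-lateral].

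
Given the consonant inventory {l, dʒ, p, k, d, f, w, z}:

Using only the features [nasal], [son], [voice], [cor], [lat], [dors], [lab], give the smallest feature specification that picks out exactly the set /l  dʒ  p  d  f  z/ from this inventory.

Every target segment is [-dorsal] and no other inventory member is, so one feature is enough.

[-dors]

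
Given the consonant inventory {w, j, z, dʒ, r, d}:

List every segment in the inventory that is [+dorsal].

The [+dorsal] segments here are /w, j/; the remaining /z, dʒ, r, d/ are [-dorsal].

w, j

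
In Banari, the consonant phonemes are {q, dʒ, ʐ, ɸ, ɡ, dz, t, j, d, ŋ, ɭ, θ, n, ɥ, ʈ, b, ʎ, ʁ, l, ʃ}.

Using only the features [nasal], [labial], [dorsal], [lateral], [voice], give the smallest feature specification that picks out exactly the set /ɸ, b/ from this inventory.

[+labial, −dorsal]

Every target segment is [+labial], [−dorsal]; each remaining inventory member fails at least one of these. Each conjunct is needed — [−dorsal] alone would also admit /dʒ, ʐ, dz, t, …/; [+labial] alone would also admit /ɥ/ — and no other single listed feature has exactly this extension, so two is the minimum.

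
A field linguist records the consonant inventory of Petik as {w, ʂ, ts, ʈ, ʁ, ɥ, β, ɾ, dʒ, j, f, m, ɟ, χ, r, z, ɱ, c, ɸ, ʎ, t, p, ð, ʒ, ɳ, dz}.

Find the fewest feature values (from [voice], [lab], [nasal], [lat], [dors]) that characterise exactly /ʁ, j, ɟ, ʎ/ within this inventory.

[+voice, −lab, +dors]

Every target segment is [+voice], [−labial], [+dorsal]; each remaining inventory member fails at least one of these. Each conjunct is needed — [−labial, +dorsal] alone would also admit /χ, c/; [+voice, +dorsal] alone would also admit /w, ɥ/; [+voice, −labial] alone would also admit /ɾ, dʒ, r, z, …/ — and no other combination of two listed features has exactly this extension, so three is the minimum.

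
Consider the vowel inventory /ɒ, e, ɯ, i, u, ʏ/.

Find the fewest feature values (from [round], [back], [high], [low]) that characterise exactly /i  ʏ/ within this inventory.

Every target segment is [+high], [−back]; each remaining inventory member fails at least one of these. Each conjunct is needed — [−back] alone would also admit /e/; [+high] alone would also admit /ɯ, u/ — and no other single listed feature has exactly this extension, so two is the minimum.

[+high, −back]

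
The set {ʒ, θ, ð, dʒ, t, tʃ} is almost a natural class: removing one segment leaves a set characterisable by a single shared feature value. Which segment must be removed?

/ð, dʒ, θ, ʒ, tʃ/ are all [+distributed], but /t/ (voiceless alveolar stop) is [-distributed]. No other single segment can be removed to leave a set sharing one feature value that the removed segment lacks, so /t/ is the odd one out.

t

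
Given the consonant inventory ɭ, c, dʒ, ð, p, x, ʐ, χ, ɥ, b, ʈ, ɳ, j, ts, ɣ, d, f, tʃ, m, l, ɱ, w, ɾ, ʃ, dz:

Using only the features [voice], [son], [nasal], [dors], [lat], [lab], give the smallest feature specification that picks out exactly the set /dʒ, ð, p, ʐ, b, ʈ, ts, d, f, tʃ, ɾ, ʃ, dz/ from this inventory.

The class [−nasal], [−lateral], [−dorsal] has exactly /dʒ, ð, p, ʐ, b, ʈ, ts, d, f, tʃ, ɾ, ʃ, dz/ as its extension in this inventory. No smaller conjunction from the listed features achieves this: [−lateral, −dorsal] alone would also admit /ɳ, m, ɱ/; [−nasal, −dorsal] alone would also admit /ɭ, l/; [−nasal, −lateral] alone would also admit /c, x, χ, ɥ, …/; and checking the remaining two-feature bundles turns up none with this extension.

[−nasal, −lat, −dors]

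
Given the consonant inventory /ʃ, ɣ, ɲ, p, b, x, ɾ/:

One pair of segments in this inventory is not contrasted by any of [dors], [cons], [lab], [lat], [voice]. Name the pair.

/ɣ/ (voiced velar fricative) and /ɲ/ (palatal nasal) are both [+dorsal], [+consonantal], [−labial], [−lateral], [+voice], so none of the listed features separates them. (They do differ in [sonorant], [nasal], [continuant] and [back], which are not among the given features.) Every other pair in the inventory differs on at least one listed feature.

ɣ, ɲ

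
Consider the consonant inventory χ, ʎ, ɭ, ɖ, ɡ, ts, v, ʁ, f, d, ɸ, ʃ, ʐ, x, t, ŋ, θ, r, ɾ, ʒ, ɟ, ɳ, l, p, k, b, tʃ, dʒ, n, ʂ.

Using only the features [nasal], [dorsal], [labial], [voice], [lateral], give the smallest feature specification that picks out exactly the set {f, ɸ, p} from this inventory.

[−voice, +labial]

The class [−voice], [+labial] has exactly /f, ɸ, p/ as its extension in this inventory. No smaller conjunction from the listed features achieves this: [+labial] alone would also admit /v, b/; [−voice] alone would also admit /χ, ts, ʃ, x, …/; and checking the remaining single features turns up none with this extension.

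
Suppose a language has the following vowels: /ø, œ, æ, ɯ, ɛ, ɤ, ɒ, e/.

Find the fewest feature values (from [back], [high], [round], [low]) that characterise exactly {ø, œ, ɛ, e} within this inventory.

[-low, -back]

Every target segment is [-low], [-back]; each remaining inventory member fails at least one of these. Each conjunct is needed — [-back] alone would also admit /æ/; [-low] alone would also admit /ɯ, ɤ/ — and no other single listed feature has exactly this extension, so two is the minimum.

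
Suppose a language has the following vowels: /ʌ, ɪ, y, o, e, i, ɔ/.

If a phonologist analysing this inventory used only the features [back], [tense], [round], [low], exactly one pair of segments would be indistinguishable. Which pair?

On the given features, /e/ and /i/ have an identical profile: [−back], [+tense], [−round], [−low]. No other two segments in the inventory coincide on all 4 features. (They do differ in [high], which is not among the given features.)

e, i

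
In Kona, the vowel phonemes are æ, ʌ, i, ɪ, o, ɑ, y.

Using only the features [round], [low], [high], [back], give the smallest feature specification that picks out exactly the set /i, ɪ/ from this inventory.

[+high, −round]

The class [+high], [−round] has exactly /i, ɪ/ as its extension in this inventory. No smaller conjunction from the listed features achieves this: [−round] alone would also admit /æ, ʌ, ɑ/; [+high] alone would also admit /y/; and checking the remaining single features turns up none with this extension.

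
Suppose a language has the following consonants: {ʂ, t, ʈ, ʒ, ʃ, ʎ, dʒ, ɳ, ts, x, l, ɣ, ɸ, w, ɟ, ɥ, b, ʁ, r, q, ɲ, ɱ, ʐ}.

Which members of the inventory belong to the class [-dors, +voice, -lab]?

First, the [-dorsal] segments are /ʂ, t, ʈ, ʒ, ʃ, dʒ, ɳ, ts, l, ɸ, b, r, ɱ, ʐ/.
Among these, [+voice] gives /ʒ, dʒ, ɳ, l, b, r, ɱ, ʐ/.
Within that set, [-labial] leaves /ʒ, dʒ, ɳ, l, r, ʐ/.

ʒ, dʒ, ɳ, l, r, ʐ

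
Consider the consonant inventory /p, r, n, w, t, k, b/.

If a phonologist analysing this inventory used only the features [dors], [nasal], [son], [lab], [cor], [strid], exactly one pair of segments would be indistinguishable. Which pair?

p, b

Both /p/ and /b/ are [−dorsal], [−nasal], [−sonorant], [+labial], [−coronal], [−strident]. Since the list omits [voice] — which does distinguish the voiceless bilabial stop from the voiced bilabial stop — this pair collapses; all other pairs remain distinct.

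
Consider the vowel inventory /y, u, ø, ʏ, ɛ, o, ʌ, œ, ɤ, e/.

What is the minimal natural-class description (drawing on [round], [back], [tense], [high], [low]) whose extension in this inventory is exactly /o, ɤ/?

[−high, +back, +tense]

/o, ɤ/ are all [−high], [+back], [+tense], and no other segment in the inventory matches all three values. Dropping any one of them over-generates: [+back, +tense] alone would also admit /u/; [−high, +tense] alone would also admit /ø, e/; [−high, +back] alone would also admit /ʌ/. No other combination of two listed features picks out exactly this set either, so fewer than three features will not do.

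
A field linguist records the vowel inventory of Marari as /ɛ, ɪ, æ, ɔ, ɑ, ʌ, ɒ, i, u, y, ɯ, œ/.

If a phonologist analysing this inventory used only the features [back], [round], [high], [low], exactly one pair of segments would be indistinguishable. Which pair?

/i/ (high front unrounded tense vowel) and /ɪ/ (high front unrounded lax vowel) are both [−back], [−round], [+high], [−low], so none of the listed features separates them. (They do differ in [tense], which is not among the given features.) Every other pair in the inventory differs on at least one listed feature.

i, ɪ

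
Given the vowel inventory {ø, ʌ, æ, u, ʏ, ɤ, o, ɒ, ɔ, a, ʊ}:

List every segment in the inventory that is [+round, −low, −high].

ø, o, ɔ

Eliminate segments failing any feature: /ʌ, æ, ɤ, a/ are [−round]; /u, ʏ, ʊ/ are [+high]; /ɒ/ is [+low]. The remaining /ø, o, ɔ/ satisfy [+round], [−low], [−high].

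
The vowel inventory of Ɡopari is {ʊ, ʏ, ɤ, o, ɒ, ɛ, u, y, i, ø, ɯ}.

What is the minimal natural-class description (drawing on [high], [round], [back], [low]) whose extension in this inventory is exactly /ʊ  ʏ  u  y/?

[+high, +round]

The class [+high], [+round] has exactly /ʊ, ʏ, u, y/ as its extension in this inventory. No smaller conjunction from the listed features achieves this: [+round] alone would also admit /o, ɒ, ø/; [+high] alone would also admit /i, ɯ/; and checking the remaining single features turns up none with this extension.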